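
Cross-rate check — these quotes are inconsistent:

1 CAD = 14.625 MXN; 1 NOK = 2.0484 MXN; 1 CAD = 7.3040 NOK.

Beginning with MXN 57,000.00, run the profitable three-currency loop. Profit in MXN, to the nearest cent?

Profit: MXN 1,311.54

Profitable loop is MXN → CAD → NOK → MXN:
MXN 57,000.00 ÷ 14.625 = CAD 3,897.44
CAD 3,897.44 × 7.3040 = NOK 28,466.87
NOK 28,466.87 × 2.0484 = MXN 58,311.54
Profit = MXN 58,311.54 − MXN 57,000.00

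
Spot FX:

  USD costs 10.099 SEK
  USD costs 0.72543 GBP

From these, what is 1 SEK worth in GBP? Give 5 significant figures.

SEK/GBP = 0.071832

1 SEK ÷ 10.099 = 0.0990197 USD
0.0990197 USD × 0.72543 = 0.0718319 GBP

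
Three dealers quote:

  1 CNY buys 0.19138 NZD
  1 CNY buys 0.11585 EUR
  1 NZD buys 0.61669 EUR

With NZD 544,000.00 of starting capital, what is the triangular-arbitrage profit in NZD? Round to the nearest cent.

Profit: NZD 10,199.74

Profitable loop is NZD → EUR → CNY → NZD:
NZD 544,000.00 × 0.61669 = EUR 335,479.36
EUR 335,479.36 ÷ 0.11585 = CNY 2,895,808.03
CNY 2,895,808.03 × 0.19138 = NZD 554,199.74
Profit = NZD 554,199.74 − NZD 544,000.00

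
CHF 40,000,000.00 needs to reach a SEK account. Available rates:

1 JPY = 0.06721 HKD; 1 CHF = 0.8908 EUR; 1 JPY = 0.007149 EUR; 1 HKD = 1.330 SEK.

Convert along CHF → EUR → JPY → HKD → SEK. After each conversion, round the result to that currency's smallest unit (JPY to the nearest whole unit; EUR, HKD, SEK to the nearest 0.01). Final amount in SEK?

CHF 40,000,000.00 × 0.8908 = EUR 35,632,000.00
EUR 35,632,000.00 ÷ 0.007149 = JPY 4,984,193,594
JPY 4,984,193,594 × 0.06721 = HKD 334,987,651.45
HKD 334,987,651.45 × 1.330 = SEK 445,533,576.43

SEK 445,533,576.43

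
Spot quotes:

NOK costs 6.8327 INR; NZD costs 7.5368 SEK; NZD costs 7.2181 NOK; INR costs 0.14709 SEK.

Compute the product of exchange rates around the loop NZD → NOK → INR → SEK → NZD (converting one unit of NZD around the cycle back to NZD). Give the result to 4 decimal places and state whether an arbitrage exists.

Around NZD → NOK → INR → SEK → NZD: 1 × 7.2181 × 6.8327 × 0.14709 ÷ 7.5368 = 0.962524
Product < 1; profitable direction is NZD → SEK → INR → NOK → NZD.

0.9625 (arbitrage exists)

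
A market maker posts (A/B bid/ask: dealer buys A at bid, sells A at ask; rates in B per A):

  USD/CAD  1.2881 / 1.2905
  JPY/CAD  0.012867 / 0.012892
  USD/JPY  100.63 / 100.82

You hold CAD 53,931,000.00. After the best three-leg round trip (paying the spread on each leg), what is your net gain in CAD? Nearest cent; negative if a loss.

Net profit: CAD 179,959.87

Best loop CAD → USD → JPY → CAD:
CAD 53,931,000.00 ÷ 1.2905 (buy USD at ask) = USD 41,790,778.77
USD 41,790,778.77 × 100.63 (sell USD at bid) = JPY 4,205,406,067
JPY 4,205,406,067 × 0.012867 (sell JPY at bid) = CAD 54,110,959.87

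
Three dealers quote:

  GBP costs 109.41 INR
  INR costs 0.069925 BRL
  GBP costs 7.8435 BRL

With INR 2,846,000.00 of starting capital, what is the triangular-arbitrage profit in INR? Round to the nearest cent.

Profit: INR 71,798.55

Profitable loop is INR → GBP → BRL → INR:
INR 2,846,000.00 ÷ 109.41 = GBP 26,012.25
GBP 26,012.25 × 7.8435 = BRL 204,027.06
BRL 204,027.06 ÷ 0.069925 = INR 2,917,798.55
Profit = INR 2,917,798.55 − INR 2,846,000.00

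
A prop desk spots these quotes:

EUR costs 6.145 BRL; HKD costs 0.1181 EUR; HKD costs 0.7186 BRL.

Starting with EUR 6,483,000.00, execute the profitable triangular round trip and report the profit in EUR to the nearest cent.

Profitable loop is EUR → BRL → HKD → EUR:
EUR 6,483,000.00 × 6.145 = BRL 39,838,035.00
BRL 39,838,035.00 ÷ 0.7186 = HKD 55,438,401.06
HKD 55,438,401.06 × 0.1181 = EUR 6,547,275.16
Profit = EUR 6,547,275.16 − EUR 6,483,000.00

Profit: EUR 64,275.16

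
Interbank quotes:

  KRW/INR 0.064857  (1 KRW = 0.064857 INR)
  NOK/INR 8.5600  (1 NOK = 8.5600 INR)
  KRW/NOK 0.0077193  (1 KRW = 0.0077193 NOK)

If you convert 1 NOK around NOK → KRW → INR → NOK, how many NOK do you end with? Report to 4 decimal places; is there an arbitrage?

0.9815 (arbitrage exists)

Around NOK → KRW → INR → NOK: 1 ÷ 0.0077193 × 0.064857 ÷ 8.5600 = 0.981534
Product < 1; profitable direction is NOK → INR → KRW → NOK.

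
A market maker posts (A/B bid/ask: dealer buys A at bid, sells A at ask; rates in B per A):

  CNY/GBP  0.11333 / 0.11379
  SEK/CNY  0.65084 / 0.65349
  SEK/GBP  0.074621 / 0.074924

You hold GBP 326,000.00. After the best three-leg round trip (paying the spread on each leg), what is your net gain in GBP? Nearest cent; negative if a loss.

Best loop GBP → CNY → SEK → GBP:
GBP 326,000.00 ÷ 0.11379 (buy CNY at ask) = CNY 2,864,926.62
CNY 2,864,926.62 ÷ 0.65349 (buy SEK at ask) = SEK 4,384,040.49
SEK 4,384,040.49 × 0.074621 (sell SEK at bid) = GBP 327,141.49

Net profit: GBP 1,141.49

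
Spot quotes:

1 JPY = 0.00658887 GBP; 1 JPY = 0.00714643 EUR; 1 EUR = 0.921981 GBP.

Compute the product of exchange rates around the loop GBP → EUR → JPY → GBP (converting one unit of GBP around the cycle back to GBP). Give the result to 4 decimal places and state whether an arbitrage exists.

Around GBP → EUR → JPY → GBP: 1 ÷ 0.921981 ÷ 0.00714643 × 0.00658887 = 1.000000
Product ≈ 1 (deviation 0.000%, within rounding noise).

1.0000 (no arbitrage)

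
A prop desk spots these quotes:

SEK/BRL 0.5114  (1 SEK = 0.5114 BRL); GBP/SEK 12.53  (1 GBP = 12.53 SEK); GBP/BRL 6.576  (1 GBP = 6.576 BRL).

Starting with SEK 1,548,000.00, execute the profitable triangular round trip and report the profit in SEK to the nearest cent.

Profit: SEK 40,623.44

Profitable loop is SEK → GBP → BRL → SEK:
SEK 1,548,000.00 ÷ 12.53 = GBP 123,543.50
GBP 123,543.50 × 6.576 = BRL 812,422.03
BRL 812,422.03 ÷ 0.5114 = SEK 1,588,623.44
Profit = SEK 1,588,623.44 − SEK 1,548,000.00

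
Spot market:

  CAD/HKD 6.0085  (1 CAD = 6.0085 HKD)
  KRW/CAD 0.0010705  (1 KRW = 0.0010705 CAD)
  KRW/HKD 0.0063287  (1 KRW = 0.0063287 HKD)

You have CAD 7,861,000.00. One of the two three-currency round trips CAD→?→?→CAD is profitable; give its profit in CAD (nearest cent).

Profit: CAD 128,434.20

Profitable loop is CAD → HKD → KRW → CAD:
CAD 7,861,000.00 × 6.0085 = HKD 47,232,818.50
HKD 47,232,818.50 ÷ 0.0063287 = KRW 7,463,273,421
KRW 7,463,273,421 × 0.0010705 = CAD 7,989,434.20
Profit = CAD 7,989,434.20 − CAD 7,861,000.00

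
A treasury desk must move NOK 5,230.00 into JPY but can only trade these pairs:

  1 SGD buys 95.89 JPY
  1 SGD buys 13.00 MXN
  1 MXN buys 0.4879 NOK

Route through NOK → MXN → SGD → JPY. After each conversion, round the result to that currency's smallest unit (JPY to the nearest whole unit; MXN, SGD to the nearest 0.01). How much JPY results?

NOK 5,230.00 ÷ 0.4879 = MXN 10,719.41
MXN 10,719.41 ÷ 13.00 = SGD 824.57
SGD 824.57 × 95.89 = JPY 79,068

JPY 79,068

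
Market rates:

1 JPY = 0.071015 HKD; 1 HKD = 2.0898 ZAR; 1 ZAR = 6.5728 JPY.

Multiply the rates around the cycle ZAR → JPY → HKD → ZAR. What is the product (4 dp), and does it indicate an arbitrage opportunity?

Around ZAR → JPY → HKD → ZAR: 1 × 6.5728 × 0.071015 × 2.0898 = 0.975450
Product < 1; profitable direction is ZAR → HKD → JPY → ZAR.

0.9755 (arbitrage exists)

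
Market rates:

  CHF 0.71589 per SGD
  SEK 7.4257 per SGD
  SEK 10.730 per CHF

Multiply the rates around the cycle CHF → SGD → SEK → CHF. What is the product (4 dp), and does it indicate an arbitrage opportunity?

Around CHF → SGD → SEK → CHF: 1 ÷ 0.71589 × 7.4257 ÷ 10.730 = 0.966699
Product < 1; profitable direction is CHF → SEK → SGD → CHF.

0.9667 (arbitrage exists)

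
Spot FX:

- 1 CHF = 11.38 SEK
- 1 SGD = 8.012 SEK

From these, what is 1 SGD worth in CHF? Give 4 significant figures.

SGD/CHF = 0.7040

1 SGD × 8.012 = 8.012 SEK
8.012 SEK ÷ 11.38 = 0.704042 CHF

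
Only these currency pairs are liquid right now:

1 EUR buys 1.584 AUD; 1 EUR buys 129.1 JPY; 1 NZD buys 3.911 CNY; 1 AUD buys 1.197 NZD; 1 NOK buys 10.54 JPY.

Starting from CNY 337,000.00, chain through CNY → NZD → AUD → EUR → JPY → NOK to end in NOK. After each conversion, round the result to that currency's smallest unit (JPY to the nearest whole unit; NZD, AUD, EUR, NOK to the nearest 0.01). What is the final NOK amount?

NOK 556,645.07

CNY 337,000.00 ÷ 3.911 = NZD 86,167.22
NZD 86,167.22 ÷ 1.197 = AUD 71,985.98
AUD 71,985.98 ÷ 1.584 = EUR 45,445.69
EUR 45,445.69 × 129.1 = JPY 5,867,039
JPY 5,867,039 ÷ 10.54 = NOK 556,645.07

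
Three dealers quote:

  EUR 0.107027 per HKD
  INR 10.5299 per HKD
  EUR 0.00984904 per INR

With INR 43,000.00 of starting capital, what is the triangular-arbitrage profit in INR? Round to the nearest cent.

Profitable loop is INR → HKD → EUR → INR:
INR 43,000.00 ÷ 10.5299 = HKD 4,083.61
HKD 4,083.61 × 0.107027 = EUR 437.06
EUR 437.06 ÷ 0.00984904 = INR 44,375.54
Profit = INR 44,375.54 − INR 43,000.00

Profit: INR 1,375.54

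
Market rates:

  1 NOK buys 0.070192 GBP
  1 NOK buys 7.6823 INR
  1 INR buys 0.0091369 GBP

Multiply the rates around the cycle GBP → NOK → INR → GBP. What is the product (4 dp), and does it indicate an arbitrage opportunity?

1.0000 (no arbitrage)

Around GBP → NOK → INR → GBP: 1 ÷ 0.070192 × 7.6823 × 0.0091369 = 1.000006
Product ≈ 1 (deviation 0.001%, within rounding noise).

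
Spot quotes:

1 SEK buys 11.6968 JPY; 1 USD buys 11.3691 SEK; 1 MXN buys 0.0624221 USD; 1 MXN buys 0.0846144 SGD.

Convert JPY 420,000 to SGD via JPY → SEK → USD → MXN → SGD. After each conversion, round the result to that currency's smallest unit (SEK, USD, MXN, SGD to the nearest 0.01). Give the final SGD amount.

JPY 420,000 ÷ 11.6968 = SEK 35,907.26
SEK 35,907.26 ÷ 11.3691 = USD 3,158.32
USD 3,158.32 ÷ 0.0624221 = MXN 50,596.18
MXN 50,596.18 × 0.0846144 = SGD 4,281.17

SGD 4,281.17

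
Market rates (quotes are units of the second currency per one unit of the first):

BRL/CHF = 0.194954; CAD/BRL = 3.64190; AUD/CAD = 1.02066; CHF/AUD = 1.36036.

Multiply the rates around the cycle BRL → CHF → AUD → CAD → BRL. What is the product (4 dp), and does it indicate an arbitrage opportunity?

0.9858 (arbitrage exists)

Around BRL → CHF → AUD → CAD → BRL: 1 × 0.194954 × 1.36036 × 1.02066 × 3.64190 = 0.985814
Product < 1; profitable direction is BRL → CAD → AUD → CHF → BRL.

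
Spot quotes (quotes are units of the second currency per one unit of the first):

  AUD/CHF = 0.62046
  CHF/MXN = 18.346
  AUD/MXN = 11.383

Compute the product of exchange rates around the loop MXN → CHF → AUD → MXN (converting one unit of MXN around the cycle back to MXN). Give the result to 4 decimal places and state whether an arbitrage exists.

Around MXN → CHF → AUD → MXN: 1 ÷ 18.346 ÷ 0.62046 × 11.383 = 1.000004
Product ≈ 1 (deviation 0.000%, within rounding noise).

1.0000 (no arbitrage)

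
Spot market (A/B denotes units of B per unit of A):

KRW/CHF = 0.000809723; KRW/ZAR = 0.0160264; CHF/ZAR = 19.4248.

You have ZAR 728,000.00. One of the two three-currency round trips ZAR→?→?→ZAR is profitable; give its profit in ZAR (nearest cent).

Profitable loop is ZAR → CHF → KRW → ZAR:
ZAR 728,000.00 ÷ 19.4248 = CHF 37,477.86
CHF 37,477.86 ÷ 0.000809723 = KRW 46,284,795
KRW 46,284,795 × 0.0160264 = ZAR 741,778.64
Profit = ZAR 741,778.64 − ZAR 728,000.00

Profit: ZAR 13,778.64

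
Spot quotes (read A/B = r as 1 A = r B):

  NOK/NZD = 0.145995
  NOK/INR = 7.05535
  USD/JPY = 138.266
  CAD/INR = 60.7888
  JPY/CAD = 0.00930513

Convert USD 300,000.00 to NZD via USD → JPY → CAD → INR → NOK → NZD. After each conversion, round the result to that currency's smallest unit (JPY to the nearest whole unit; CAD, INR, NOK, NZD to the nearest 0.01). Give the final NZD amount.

USD 300,000.00 × 138.266 = JPY 41,479,800
JPY 41,479,800 × 0.00930513 = CAD 385,974.93
CAD 385,974.93 × 60.7888 = INR 23,462,952.82
INR 23,462,952.82 ÷ 7.05535 = NOK 3,325,554.77
NOK 3,325,554.77 × 0.145995 = NZD 485,514.37

NZD 485,514.37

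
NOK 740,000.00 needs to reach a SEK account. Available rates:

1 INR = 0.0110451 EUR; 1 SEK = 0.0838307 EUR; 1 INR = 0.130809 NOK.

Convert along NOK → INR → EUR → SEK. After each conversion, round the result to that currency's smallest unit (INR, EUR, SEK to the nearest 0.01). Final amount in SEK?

SEK 745,350.69

NOK 740,000.00 ÷ 0.130809 = INR 5,657,103.10
INR 5,657,103.10 × 0.0110451 = EUR 62,483.27
EUR 62,483.27 ÷ 0.0838307 = SEK 745,350.69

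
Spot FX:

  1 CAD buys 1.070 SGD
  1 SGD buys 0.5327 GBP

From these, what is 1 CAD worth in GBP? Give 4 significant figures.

1 CAD × 1.070 = 1.07 SGD
1.07 SGD × 0.5327 = 0.569989 GBP

CAD/GBP = 0.5700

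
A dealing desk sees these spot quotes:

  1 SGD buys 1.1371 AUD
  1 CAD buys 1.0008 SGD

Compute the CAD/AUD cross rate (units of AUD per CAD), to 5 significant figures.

1 CAD × 1.0008 = 1.0008 SGD
1.0008 SGD × 1.1371 = 1.13801 AUD

CAD/AUD = 1.1380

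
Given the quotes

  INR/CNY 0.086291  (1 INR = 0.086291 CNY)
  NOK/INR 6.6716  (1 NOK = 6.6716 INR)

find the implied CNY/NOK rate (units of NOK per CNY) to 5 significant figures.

CNY/NOK = 1.7370

1 CNY ÷ 0.086291 = 11.5887 INR
11.5887 INR ÷ 6.6716 = 1.73702 NOK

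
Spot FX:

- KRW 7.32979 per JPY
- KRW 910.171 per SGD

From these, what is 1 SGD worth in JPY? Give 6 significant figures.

SGD/JPY = 124.174

1 SGD × 910.171 = 910.171 KRW
910.171 KRW ÷ 7.32979 = 124.174 JPY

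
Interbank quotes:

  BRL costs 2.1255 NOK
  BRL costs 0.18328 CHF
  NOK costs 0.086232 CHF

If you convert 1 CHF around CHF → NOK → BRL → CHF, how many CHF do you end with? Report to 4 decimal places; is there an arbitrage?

1.0000 (no arbitrage)

Around CHF → NOK → BRL → CHF: 1 ÷ 0.086232 ÷ 2.1255 × 0.18328 = 0.999967
Product ≈ 1 (deviation 0.003%, within rounding noise).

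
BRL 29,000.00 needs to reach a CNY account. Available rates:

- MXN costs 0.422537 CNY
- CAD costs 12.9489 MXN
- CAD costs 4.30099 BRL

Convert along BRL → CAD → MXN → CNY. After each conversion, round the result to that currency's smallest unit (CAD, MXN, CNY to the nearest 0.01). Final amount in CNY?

CNY 36,891.55

BRL 29,000.00 ÷ 4.30099 = CAD 6,742.63
CAD 6,742.63 × 12.9489 = MXN 87,309.64
MXN 87,309.64 × 0.422537 = CNY 36,891.55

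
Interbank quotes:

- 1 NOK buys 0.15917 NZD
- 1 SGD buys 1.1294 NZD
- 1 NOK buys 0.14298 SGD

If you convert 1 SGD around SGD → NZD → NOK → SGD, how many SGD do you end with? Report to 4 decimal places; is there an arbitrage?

Around SGD → NZD → NOK → SGD: 1 × 1.1294 ÷ 0.15917 × 0.14298 = 1.014523
Product > 1; profitable direction is SGD → NZD → NOK → SGD.

1.0145 (arbitrage exists)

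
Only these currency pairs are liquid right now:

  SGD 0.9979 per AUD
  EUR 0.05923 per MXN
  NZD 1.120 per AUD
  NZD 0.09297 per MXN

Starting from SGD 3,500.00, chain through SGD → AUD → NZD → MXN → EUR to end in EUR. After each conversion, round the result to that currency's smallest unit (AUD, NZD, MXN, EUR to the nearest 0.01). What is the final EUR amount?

EUR 2,502.64

SGD 3,500.00 ÷ 0.9979 = AUD 3,507.37
AUD 3,507.37 × 1.120 = NZD 3,928.25
NZD 3,928.25 ÷ 0.09297 = MXN 42,252.88
MXN 42,252.88 × 0.05923 = EUR 2,502.64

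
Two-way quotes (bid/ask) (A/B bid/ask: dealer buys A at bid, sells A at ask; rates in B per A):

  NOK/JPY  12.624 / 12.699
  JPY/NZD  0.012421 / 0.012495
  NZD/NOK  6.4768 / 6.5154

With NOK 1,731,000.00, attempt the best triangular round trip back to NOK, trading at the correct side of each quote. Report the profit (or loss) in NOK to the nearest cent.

Best loop NOK → JPY → NZD → NOK:
NOK 1,731,000.00 × 12.624 (sell NOK at bid) = JPY 21,852,144
JPY 21,852,144 × 0.012421 (sell JPY at bid) = NZD 271,425.48
NZD 271,425.48 × 6.4768 (sell NZD at bid) = NOK 1,757,968.55

Net profit: NOK 26,968.55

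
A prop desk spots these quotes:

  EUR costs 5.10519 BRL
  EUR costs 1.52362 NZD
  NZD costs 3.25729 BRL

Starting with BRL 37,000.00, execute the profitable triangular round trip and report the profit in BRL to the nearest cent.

Profit: BRL 1,061.03

Profitable loop is BRL → NZD → EUR → BRL:
BRL 37,000.00 ÷ 3.25729 = NZD 11,359.14
NZD 11,359.14 ÷ 1.52362 = EUR 7,455.36
EUR 7,455.36 × 5.10519 = BRL 38,061.03
Profit = BRL 38,061.03 − BRL 37,000.00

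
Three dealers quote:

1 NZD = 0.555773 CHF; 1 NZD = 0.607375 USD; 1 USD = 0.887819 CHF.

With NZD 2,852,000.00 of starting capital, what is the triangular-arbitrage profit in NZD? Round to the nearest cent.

Profit: NZD 87,446.90

Profitable loop is NZD → CHF → USD → NZD:
NZD 2,852,000.00 × 0.555773 = CHF 1,585,064.60
CHF 1,585,064.60 ÷ 0.887819 = USD 1,785,346.56
USD 1,785,346.56 ÷ 0.607375 = NZD 2,939,446.90
Profit = NZD 2,939,446.90 − NZD 2,852,000.00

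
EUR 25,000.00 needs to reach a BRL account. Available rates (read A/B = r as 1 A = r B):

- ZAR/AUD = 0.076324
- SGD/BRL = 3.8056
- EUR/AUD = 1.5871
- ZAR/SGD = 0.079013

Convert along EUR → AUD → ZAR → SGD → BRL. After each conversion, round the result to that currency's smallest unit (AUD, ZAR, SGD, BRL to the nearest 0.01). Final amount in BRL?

EUR 25,000.00 × 1.5871 = AUD 39,677.50
AUD 39,677.50 ÷ 0.076324 = ZAR 519,856.14
ZAR 519,856.14 × 0.079013 = SGD 41,075.39
SGD 41,075.39 × 3.8056 = BRL 156,316.50

BRL 156,316.50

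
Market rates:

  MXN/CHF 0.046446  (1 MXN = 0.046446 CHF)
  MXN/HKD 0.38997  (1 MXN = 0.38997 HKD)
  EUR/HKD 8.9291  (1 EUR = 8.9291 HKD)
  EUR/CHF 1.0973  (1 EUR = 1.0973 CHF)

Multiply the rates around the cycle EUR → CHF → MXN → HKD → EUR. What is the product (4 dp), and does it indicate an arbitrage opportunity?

Around EUR → CHF → MXN → HKD → EUR: 1 × 1.0973 ÷ 0.046446 × 0.38997 ÷ 8.9291 = 1.031812
Product > 1; profitable direction is EUR → CHF → MXN → HKD → EUR.

1.0318 (arbitrage exists)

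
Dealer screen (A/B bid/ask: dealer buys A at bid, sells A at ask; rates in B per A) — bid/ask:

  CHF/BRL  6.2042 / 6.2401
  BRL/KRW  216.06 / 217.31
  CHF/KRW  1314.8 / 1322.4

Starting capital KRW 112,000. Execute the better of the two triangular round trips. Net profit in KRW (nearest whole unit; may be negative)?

Best loop KRW → CHF → BRL → KRW:
KRW 112,000 ÷ 1322.4 (buy CHF at ask) = CHF 84.69
CHF 84.69 × 6.2042 (sell CHF at bid) = BRL 525.46
BRL 525.46 × 216.06 (sell BRL at bid) = KRW 113,531

Net profit: KRW 1,531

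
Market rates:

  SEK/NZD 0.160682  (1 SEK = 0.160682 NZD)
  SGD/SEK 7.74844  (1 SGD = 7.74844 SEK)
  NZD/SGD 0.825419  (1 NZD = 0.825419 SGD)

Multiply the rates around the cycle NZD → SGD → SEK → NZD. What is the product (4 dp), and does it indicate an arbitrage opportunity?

1.0277 (arbitrage exists)

Around NZD → SGD → SEK → NZD: 1 × 0.825419 × 7.74844 × 0.160682 = 1.027675
Product > 1; profitable direction is NZD → SGD → SEK → NZD.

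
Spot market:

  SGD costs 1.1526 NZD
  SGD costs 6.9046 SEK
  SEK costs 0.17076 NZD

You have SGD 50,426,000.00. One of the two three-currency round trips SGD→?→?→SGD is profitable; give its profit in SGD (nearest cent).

Profit: SGD 1,156,284.72

Profitable loop is SGD → SEK → NZD → SGD:
SGD 50,426,000.00 × 6.9046 = SEK 348,171,359.60
SEK 348,171,359.60 × 0.17076 = NZD 59,453,741.37
NZD 59,453,741.37 ÷ 1.1526 = SGD 51,582,284.72
Profit = SGD 51,582,284.72 − SGD 50,426,000.00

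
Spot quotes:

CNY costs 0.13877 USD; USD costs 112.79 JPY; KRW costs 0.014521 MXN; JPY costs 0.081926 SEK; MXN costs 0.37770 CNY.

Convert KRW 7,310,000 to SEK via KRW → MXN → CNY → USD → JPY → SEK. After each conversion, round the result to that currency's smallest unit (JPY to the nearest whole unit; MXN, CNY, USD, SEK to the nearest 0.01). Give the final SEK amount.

KRW 7,310,000 × 0.014521 = MXN 106,148.51
MXN 106,148.51 × 0.37770 = CNY 40,092.29
CNY 40,092.29 × 0.13877 = USD 5,563.61
USD 5,563.61 × 112.79 = JPY 627,520
JPY 627,520 × 0.081926 = SEK 51,410.20

SEK 51,410.20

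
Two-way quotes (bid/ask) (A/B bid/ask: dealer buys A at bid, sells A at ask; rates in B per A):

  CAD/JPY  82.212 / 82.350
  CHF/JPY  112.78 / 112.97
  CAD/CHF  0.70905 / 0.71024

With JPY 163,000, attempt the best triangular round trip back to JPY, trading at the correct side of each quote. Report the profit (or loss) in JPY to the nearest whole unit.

Net profit: JPY 4,015

Best loop JPY → CHF → CAD → JPY:
JPY 163,000 ÷ 112.97 (buy CHF at ask) = CHF 1,442.86
CHF 1,442.86 ÷ 0.71024 (buy CAD at ask) = CAD 2,031.51
CAD 2,031.51 × 82.212 (sell CAD at bid) = JPY 167,015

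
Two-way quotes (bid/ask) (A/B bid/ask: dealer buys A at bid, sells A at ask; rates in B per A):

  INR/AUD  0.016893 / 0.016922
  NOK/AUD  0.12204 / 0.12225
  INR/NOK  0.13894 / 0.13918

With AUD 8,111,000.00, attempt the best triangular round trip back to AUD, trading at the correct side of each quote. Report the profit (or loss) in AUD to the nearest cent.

Net profit: AUD 16,410.66

Best loop AUD → INR → NOK → AUD:
AUD 8,111,000.00 ÷ 0.016922 (buy INR at ask) = INR 479,316,865.62
INR 479,316,865.62 × 0.13894 (sell INR at bid) = NOK 66,596,285.31
NOK 66,596,285.31 × 0.12204 (sell NOK at bid) = AUD 8,127,410.66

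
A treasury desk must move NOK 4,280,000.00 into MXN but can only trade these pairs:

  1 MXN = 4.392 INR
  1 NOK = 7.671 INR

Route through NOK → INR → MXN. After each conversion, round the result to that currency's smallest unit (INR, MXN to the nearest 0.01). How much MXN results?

NOK 4,280,000.00 × 7.671 = INR 32,831,880.00
INR 32,831,880.00 ÷ 4.392 = MXN 7,475,382.51

MXN 7,475,382.51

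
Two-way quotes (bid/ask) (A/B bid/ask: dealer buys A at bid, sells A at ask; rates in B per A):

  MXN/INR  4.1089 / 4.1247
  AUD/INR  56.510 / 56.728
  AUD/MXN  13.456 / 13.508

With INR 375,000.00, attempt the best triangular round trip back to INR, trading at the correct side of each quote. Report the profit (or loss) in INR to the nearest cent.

Net profit: INR 5,341.01

Best loop INR → MXN → AUD → INR:
INR 375,000.00 ÷ 4.1247 (buy MXN at ask) = MXN 90,915.70
MXN 90,915.70 ÷ 13.508 (buy AUD at ask) = AUD 6,730.51
AUD 6,730.51 × 56.510 (sell AUD at bid) = INR 380,341.01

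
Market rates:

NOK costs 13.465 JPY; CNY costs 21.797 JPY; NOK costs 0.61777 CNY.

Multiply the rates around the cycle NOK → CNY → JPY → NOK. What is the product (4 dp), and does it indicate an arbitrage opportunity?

Around NOK → CNY → JPY → NOK: 1 × 0.61777 × 21.797 ÷ 13.465 = 1.000040
Product ≈ 1 (deviation 0.004%, within rounding noise).

1.0000 (no arbitrage)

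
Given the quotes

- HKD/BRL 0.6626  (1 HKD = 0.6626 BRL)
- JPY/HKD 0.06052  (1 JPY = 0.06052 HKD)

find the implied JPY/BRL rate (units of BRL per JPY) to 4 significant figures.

1 JPY × 0.06052 = 0.06052 HKD
0.06052 HKD × 0.6626 = 0.0401006 BRL

JPY/BRL = 0.04010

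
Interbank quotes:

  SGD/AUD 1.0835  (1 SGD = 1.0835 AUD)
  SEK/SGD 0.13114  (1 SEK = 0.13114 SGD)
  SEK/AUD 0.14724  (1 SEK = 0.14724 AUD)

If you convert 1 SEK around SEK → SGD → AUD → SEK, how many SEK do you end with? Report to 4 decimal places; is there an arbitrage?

0.9650 (arbitrage exists)

Around SEK → SGD → AUD → SEK: 1 × 0.13114 × 1.0835 ÷ 0.14724 = 0.965024
Product < 1; profitable direction is SEK → AUD → SGD → SEK.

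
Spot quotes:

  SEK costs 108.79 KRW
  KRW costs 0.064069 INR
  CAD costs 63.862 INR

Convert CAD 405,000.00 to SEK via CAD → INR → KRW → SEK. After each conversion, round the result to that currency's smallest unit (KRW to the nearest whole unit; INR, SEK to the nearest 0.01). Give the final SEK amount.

CAD 405,000.00 × 63.862 = INR 25,864,110.00
INR 25,864,110.00 ÷ 0.064069 = KRW 403,691,489
KRW 403,691,489 ÷ 108.79 = SEK 3,710,740.78

SEK 3,710,740.78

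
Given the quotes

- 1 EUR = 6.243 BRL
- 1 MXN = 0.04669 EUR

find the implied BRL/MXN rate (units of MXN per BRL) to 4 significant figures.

1 BRL ÷ 6.243 = 0.160179 EUR
0.160179 EUR ÷ 0.04669 = 3.4307 MXN

BRL/MXN = 3.431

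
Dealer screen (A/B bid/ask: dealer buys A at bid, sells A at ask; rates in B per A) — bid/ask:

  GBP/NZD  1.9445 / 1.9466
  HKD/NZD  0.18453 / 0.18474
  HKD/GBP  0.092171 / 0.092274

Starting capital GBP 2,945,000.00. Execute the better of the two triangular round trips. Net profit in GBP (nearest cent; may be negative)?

Best loop GBP → HKD → NZD → GBP:
GBP 2,945,000.00 ÷ 0.092274 (buy HKD at ask) = HKD 31,915,815.94
HKD 31,915,815.94 × 0.18453 (sell HKD at bid) = NZD 5,889,425.52
NZD 5,889,425.52 ÷ 1.9466 (buy GBP at ask) = GBP 3,025,493.43

Net profit: GBP 80,493.43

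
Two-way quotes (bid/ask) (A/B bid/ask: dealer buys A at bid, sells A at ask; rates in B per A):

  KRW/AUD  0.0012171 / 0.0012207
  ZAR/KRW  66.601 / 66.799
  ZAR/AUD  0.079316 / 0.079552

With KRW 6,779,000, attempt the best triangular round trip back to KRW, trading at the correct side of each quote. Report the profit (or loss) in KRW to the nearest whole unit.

Net profit: KRW 128,510

Best loop KRW → AUD → ZAR → KRW:
KRW 6,779,000 × 0.0012171 (sell KRW at bid) = AUD 8,250.72
AUD 8,250.72 ÷ 0.079552 (buy ZAR at ask) = ZAR 103,714.81
ZAR 103,714.81 × 66.601 (sell ZAR at bid) = KRW 6,907,510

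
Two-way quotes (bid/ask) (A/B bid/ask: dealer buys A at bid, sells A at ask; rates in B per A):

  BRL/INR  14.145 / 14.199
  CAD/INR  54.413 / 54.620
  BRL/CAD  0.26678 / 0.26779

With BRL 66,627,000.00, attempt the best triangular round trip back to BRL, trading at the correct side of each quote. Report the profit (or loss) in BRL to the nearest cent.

Net profit: BRL 1,488,890.52

Best loop BRL → CAD → INR → BRL:
BRL 66,627,000.00 × 0.26678 (sell BRL at bid) = CAD 17,774,751.06
CAD 17,774,751.06 × 54.413 (sell CAD at bid) = INR 967,177,529.43
INR 967,177,529.43 ÷ 14.199 (buy BRL at ask) = BRL 68,115,890.52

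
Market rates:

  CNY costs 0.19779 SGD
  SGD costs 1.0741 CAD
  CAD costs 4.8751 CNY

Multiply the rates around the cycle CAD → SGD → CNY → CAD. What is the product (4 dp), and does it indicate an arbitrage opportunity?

0.9655 (arbitrage exists)

Around CAD → SGD → CNY → CAD: 1 ÷ 1.0741 ÷ 0.19779 ÷ 4.8751 = 0.965534
Product < 1; profitable direction is CAD → CNY → SGD → CAD.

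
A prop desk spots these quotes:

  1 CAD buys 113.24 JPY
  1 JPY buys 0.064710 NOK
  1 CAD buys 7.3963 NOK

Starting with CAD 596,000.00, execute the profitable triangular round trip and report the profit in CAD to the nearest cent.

Profitable loop is CAD → NOK → JPY → CAD:
CAD 596,000.00 × 7.3963 = NOK 4,408,194.80
NOK 4,408,194.80 ÷ 0.064710 = JPY 68,122,312
JPY 68,122,312 ÷ 113.24 = CAD 601,574.64
Profit = CAD 601,574.64 − CAD 596,000.00

Profit: CAD 5,574.64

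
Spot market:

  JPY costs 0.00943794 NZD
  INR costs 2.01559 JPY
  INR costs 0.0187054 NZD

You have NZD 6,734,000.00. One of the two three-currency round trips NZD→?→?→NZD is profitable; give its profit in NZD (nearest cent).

Profitable loop is NZD → INR → JPY → NZD:
NZD 6,734,000.00 ÷ 0.0187054 = INR 360,002,993.79
INR 360,002,993.79 × 2.01559 = JPY 725,618,434
JPY 725,618,434 × 0.00943794 = NZD 6,848,343.25
Profit = NZD 6,848,343.25 − NZD 6,734,000.00

Profit: NZD 114,343.25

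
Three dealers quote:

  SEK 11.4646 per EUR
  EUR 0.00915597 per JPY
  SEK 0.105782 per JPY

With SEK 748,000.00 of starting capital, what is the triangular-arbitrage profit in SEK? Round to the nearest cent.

Profitable loop is SEK → EUR → JPY → SEK:
SEK 748,000.00 ÷ 11.4646 = EUR 65,244.32
EUR 65,244.32 ÷ 0.00915597 = JPY 7,125,877
JPY 7,125,877 × 0.105782 = SEK 753,789.54
Profit = SEK 753,789.54 − SEK 748,000.00

Profit: SEK 5,789.54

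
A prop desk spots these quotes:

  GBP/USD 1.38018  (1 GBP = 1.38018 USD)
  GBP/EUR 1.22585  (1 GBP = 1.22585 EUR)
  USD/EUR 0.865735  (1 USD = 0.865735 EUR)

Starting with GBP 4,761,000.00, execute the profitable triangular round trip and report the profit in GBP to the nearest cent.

Profit: GBP 123,440.32

Profitable loop is GBP → EUR → USD → GBP:
GBP 4,761,000.00 × 1.22585 = EUR 5,836,271.85
EUR 5,836,271.85 ÷ 0.865735 = USD 6,741,406.84
USD 6,741,406.84 ÷ 1.38018 = GBP 4,884,440.32
Profit = GBP 4,884,440.32 − GBP 4,761,000.00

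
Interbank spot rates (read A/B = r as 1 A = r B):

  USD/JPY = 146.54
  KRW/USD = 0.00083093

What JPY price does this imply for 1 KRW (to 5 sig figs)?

KRW/JPY = 0.12176

1 KRW × 0.00083093 = 0.00083093 USD
0.00083093 USD × 146.54 = 0.121764 JPY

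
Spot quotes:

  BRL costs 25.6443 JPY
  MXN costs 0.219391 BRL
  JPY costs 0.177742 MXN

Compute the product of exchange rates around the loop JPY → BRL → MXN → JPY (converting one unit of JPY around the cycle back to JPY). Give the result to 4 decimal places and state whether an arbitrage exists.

Around JPY → BRL → MXN → JPY: 1 ÷ 25.6443 ÷ 0.219391 ÷ 0.177742 = 1.000001
Product ≈ 1 (deviation 0.000%, within rounding noise).

1.0000 (no arbitrage)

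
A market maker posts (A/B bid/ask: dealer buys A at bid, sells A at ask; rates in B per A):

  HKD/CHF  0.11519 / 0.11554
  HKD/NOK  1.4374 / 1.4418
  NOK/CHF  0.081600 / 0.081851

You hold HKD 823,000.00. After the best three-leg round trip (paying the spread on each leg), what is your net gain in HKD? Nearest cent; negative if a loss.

Net profit: HKD 12,478.49

Best loop HKD → NOK → CHF → HKD:
HKD 823,000.00 × 1.4374 (sell HKD at bid) = NOK 1,182,980.20
NOK 1,182,980.20 × 0.081600 (sell NOK at bid) = CHF 96,531.18
CHF 96,531.18 ÷ 0.11554 (buy HKD at ask) = HKD 835,478.49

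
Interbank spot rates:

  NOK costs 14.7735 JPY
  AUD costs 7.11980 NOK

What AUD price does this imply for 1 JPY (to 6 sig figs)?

JPY/AUD = 0.00950712

1 JPY ÷ 14.7735 = 0.0676888 NOK
0.0676888 NOK ÷ 7.11980 = 0.00950712 AUD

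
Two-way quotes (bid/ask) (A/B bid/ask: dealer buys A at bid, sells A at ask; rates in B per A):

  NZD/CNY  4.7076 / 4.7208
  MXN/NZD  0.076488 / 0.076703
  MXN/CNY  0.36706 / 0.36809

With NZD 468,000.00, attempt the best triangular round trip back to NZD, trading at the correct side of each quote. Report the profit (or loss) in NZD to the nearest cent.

Net profit: NZD 6,411.23

Best loop NZD → MXN → CNY → NZD:
NZD 468,000.00 ÷ 0.076703 (buy MXN at ask) = MXN 6,101,456.27
MXN 6,101,456.27 × 0.36706 (sell MXN at bid) = CNY 2,239,600.54
CNY 2,239,600.54 ÷ 4.7208 (buy NZD at ask) = NZD 474,411.23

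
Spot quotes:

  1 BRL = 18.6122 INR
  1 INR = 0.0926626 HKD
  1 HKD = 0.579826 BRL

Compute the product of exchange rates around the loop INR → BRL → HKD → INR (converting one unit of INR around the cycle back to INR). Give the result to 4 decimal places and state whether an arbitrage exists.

1.0000 (no arbitrage)

Around INR → BRL → HKD → INR: 1 ÷ 18.6122 ÷ 0.579826 ÷ 0.0926626 = 1.000000
Product ≈ 1 (deviation 0.000%, within rounding noise).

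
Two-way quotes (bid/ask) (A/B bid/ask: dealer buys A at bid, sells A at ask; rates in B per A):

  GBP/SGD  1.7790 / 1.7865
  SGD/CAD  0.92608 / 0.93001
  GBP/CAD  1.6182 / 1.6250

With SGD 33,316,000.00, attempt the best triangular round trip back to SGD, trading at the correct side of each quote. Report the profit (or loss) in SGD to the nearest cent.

Best loop SGD → CAD → GBP → SGD:
SGD 33,316,000.00 × 0.92608 (sell SGD at bid) = CAD 30,853,281.28
CAD 30,853,281.28 ÷ 1.6250 (buy GBP at ask) = GBP 18,986,634.63
GBP 18,986,634.63 × 1.7790 (sell GBP at bid) = SGD 33,777,223.01

Net profit: SGD 461,223.01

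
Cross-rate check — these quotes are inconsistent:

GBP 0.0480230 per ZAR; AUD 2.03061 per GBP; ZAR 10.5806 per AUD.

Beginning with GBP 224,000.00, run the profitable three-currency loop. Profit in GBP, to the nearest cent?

Profit: GBP 7,118.19

Profitable loop is GBP → AUD → ZAR → GBP:
GBP 224,000.00 × 2.03061 = AUD 454,856.64
AUD 454,856.64 × 10.5806 = ZAR 4,812,656.17
ZAR 4,812,656.17 × 0.0480230 = GBP 231,118.19
Profit = GBP 231,118.19 − GBP 224,000.00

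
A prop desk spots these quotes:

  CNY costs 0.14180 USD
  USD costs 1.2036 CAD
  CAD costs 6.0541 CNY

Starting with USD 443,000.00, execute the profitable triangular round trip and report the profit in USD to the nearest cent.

Profitable loop is USD → CAD → CNY → USD:
USD 443,000.00 × 1.2036 = CAD 533,194.80
CAD 533,194.80 × 6.0541 = CNY 3,228,014.64
CNY 3,228,014.64 × 0.14180 = USD 457,732.48
Profit = USD 457,732.48 − USD 443,000.00

Profit: USD 14,732.48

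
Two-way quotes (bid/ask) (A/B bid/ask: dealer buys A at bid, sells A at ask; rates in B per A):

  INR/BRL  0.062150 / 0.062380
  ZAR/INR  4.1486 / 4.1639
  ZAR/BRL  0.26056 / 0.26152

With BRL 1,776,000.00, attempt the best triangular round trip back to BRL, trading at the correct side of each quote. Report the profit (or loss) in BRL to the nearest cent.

Net profit: BRL 5,578.84

Best loop BRL → INR → ZAR → BRL:
BRL 1,776,000.00 ÷ 0.062380 (buy INR at ask) = INR 28,470,663.67
INR 28,470,663.67 ÷ 4.1639 (buy ZAR at ask) = ZAR 6,837,499.38
ZAR 6,837,499.38 × 0.26056 (sell ZAR at bid) = BRL 1,781,578.84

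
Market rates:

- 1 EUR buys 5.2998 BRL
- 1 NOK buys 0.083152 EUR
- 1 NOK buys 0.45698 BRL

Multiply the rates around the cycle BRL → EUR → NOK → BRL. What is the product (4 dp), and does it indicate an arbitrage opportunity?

Around BRL → EUR → NOK → BRL: 1 ÷ 5.2998 ÷ 0.083152 × 0.45698 = 1.036967
Product > 1; profitable direction is BRL → EUR → NOK → BRL.

1.0370 (arbitrage exists)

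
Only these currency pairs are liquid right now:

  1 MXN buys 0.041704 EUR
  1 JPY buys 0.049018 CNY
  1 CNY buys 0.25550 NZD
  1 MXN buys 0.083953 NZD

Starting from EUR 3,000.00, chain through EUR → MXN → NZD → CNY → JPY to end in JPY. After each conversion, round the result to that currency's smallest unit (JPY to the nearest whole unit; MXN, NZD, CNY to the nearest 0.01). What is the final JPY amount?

EUR 3,000.00 ÷ 0.041704 = MXN 71,935.55
MXN 71,935.55 × 0.083953 = NZD 6,039.21
NZD 6,039.21 ÷ 0.25550 = CNY 23,636.83
CNY 23,636.83 ÷ 0.049018 = JPY 482,207

JPY 482,207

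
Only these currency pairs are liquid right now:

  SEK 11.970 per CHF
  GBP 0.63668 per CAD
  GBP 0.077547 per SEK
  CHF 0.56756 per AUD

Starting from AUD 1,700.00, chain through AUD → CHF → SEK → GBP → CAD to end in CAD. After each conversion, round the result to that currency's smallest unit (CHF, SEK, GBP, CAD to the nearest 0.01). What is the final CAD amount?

CAD 1,406.69

AUD 1,700.00 × 0.56756 = CHF 964.85
CHF 964.85 × 11.970 = SEK 11,549.25
SEK 11,549.25 × 0.077547 = GBP 895.61
GBP 895.61 ÷ 0.63668 = CAD 1,406.69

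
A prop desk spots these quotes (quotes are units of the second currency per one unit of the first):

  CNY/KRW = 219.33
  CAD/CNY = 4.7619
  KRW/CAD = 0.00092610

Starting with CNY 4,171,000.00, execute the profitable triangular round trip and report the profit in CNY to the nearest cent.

Profit: CNY 141,250.65

Profitable loop is CNY → CAD → KRW → CNY:
CNY 4,171,000.00 ÷ 4.7619 = CAD 875,910.88
CAD 875,910.88 ÷ 0.00092610 = KRW 945,805,934
KRW 945,805,934 ÷ 219.33 = CNY 4,312,250.65
Profit = CNY 4,312,250.65 − CNY 4,171,000.00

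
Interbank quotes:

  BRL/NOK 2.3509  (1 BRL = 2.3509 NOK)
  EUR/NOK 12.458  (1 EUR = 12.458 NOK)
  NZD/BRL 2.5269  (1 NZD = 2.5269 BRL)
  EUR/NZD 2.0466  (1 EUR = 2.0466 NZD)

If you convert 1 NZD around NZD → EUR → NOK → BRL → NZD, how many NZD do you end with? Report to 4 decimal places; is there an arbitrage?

Around NZD → EUR → NOK → BRL → NZD: 1 ÷ 2.0466 × 12.458 ÷ 2.3509 ÷ 2.5269 = 1.024692
Product > 1; profitable direction is NZD → EUR → NOK → BRL → NZD.

1.0247 (arbitrage exists)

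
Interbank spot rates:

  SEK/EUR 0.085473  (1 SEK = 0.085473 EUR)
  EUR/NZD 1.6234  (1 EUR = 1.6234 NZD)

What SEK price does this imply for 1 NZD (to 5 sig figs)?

NZD/SEK = 7.2069

1 NZD ÷ 1.6234 = 0.615991 EUR
0.615991 EUR ÷ 0.085473 = 7.20685 SEK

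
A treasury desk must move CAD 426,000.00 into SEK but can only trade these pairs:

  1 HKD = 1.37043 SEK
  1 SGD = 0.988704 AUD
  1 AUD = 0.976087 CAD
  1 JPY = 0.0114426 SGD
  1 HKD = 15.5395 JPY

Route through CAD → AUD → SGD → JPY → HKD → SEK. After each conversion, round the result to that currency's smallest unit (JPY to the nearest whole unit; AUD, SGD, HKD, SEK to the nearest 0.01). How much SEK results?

CAD 426,000.00 ÷ 0.976087 = AUD 436,436.51
AUD 436,436.51 ÷ 0.988704 = SGD 441,422.82
SGD 441,422.82 ÷ 0.0114426 = JPY 38,577,143
JPY 38,577,143 ÷ 15.5395 = HKD 2,482,521.51
HKD 2,482,521.51 × 1.37043 = SEK 3,402,121.95

SEK 3,402,121.95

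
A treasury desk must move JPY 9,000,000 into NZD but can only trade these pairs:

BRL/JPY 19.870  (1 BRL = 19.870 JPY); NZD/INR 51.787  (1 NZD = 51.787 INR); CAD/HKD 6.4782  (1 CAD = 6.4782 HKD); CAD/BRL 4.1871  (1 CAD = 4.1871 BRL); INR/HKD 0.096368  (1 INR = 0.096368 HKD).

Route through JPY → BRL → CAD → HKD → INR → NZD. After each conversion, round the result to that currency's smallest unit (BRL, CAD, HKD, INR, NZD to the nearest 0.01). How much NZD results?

NZD 140,421.00

JPY 9,000,000 ÷ 19.870 = BRL 452,944.14
BRL 452,944.14 ÷ 4.1871 = CAD 108,176.10
CAD 108,176.10 × 6.4782 = HKD 700,786.41
HKD 700,786.41 ÷ 0.096368 = INR 7,271,982.50
INR 7,271,982.50 ÷ 51.787 = NZD 140,421.00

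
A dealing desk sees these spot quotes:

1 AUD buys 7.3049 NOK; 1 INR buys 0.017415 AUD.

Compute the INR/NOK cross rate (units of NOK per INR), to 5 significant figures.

INR/NOK = 0.12721

1 INR × 0.017415 = 0.017415 AUD
0.017415 AUD × 7.3049 = 0.127215 NOK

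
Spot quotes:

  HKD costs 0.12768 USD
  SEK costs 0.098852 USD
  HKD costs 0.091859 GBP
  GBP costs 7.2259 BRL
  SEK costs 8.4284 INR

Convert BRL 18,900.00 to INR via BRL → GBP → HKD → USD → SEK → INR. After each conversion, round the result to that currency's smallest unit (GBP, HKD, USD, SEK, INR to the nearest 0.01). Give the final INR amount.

BRL 18,900.00 ÷ 7.2259 = GBP 2,615.59
GBP 2,615.59 ÷ 0.091859 = HKD 28,473.97
HKD 28,473.97 × 0.12768 = USD 3,635.56
USD 3,635.56 ÷ 0.098852 = SEK 36,777.81
SEK 36,777.81 × 8.4284 = INR 309,978.09

INR 309,978.09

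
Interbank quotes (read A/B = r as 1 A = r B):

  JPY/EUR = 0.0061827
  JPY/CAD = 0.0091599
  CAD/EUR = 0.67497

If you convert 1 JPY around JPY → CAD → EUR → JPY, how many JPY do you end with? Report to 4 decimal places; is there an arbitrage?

Around JPY → CAD → EUR → JPY: 1 × 0.0091599 × 0.67497 ÷ 0.0061827 = 0.999993
Product ≈ 1 (deviation 0.001%, within rounding noise).

1.0000 (no arbitrage)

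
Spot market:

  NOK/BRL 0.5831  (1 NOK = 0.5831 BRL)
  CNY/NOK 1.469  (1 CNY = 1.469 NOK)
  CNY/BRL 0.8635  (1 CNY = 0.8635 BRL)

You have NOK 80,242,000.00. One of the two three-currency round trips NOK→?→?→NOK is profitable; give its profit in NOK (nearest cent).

Profitable loop is NOK → CNY → BRL → NOK:
NOK 80,242,000.00 ÷ 1.469 = CNY 54,623,553.44
CNY 54,623,553.44 × 0.8635 = BRL 47,167,438.39
BRL 47,167,438.39 ÷ 0.5831 = NOK 80,890,822.15
Profit = NOK 80,890,822.15 − NOK 80,242,000.00

Profit: NOK 648,822.15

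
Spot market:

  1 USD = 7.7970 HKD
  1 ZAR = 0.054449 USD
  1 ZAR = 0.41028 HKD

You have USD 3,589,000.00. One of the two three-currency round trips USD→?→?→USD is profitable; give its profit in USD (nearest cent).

Profitable loop is USD → HKD → ZAR → USD:
USD 3,589,000.00 × 7.7970 = HKD 27,983,433.00
HKD 27,983,433.00 ÷ 0.41028 = ZAR 68,205,696.11
ZAR 68,205,696.11 × 0.054449 = USD 3,713,731.95
Profit = USD 3,713,731.95 − USD 3,589,000.00

Profit: USD 124,731.95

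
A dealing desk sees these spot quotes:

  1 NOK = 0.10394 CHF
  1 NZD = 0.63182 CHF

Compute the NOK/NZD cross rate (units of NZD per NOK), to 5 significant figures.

NOK/NZD = 0.16451

1 NOK × 0.10394 = 0.10394 CHF
0.10394 CHF ÷ 0.63182 = 0.164509 NZD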